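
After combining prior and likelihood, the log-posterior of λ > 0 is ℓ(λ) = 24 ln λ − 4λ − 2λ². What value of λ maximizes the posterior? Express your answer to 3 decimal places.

λ̂_MAP = 2.000

ℓ'(λ) = 24/λ − 4 − 4λ. Setting this to zero and multiplying by λ: 4λ² + 4λ − 24 = 0.
λ = (−4 + √(4² + 4·4·24)) / (2·4) = (−4 + √400) / 8 = (−4 + 20)/8 = 2.
ℓ''(λ) = −24/λ² − 4 < 0, confirming a maximum.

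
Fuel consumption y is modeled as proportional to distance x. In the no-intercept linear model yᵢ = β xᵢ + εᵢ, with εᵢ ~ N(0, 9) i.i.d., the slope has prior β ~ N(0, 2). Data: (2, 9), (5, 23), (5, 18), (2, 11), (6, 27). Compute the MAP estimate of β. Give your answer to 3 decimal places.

log p(β | y) = −Σ(yᵢ − βxᵢ)²/(2·9) − β²/(2·2) + const.
Setting the derivative to zero: Σxᵢ(yᵢ − βxᵢ)/9 − β/2 = 0, so β = Σxᵢyᵢ / (Σxᵢ² + σ²/τ²).
Σxᵢyᵢ = 2·9 + 5·23 + 5·18 + 2·11 + 6·27 = 407; Σxᵢ² = 94; σ²/τ² = 4.5.
β̂_MAP = 407 / (94 + 4.5) = 407/98.5 ≈ 4.132.

β̂_MAP = 4.132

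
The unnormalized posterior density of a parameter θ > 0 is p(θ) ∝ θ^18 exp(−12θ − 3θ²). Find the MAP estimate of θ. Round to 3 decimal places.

θ̂_MAP = 1.000

ℓ'(θ) = 18/θ − 12 − 6θ. Setting this to zero and multiplying by θ: 6θ² + 12θ − 18 = 0.
θ = (−12 + √(12² + 4·6·18)) / (2·6) = (−12 + √576) / 12 = (−12 + 24)/12 = 1.
ℓ''(θ) = −18/θ² − 6 < 0, confirming a maximum.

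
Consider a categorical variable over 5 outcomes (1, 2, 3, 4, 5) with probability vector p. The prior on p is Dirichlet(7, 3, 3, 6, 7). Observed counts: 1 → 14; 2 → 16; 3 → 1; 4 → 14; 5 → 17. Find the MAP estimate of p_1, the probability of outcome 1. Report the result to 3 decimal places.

The posterior is Dirichlet(αᵢ + nᵢ) = Dirichlet(21, 19, 4, 20, 24).
For a Dirichlet(a₁,…,a_K) with all aᵢ > 1, the mode has j-th component (aⱼ − 1)/(Σaᵢ − K).
Here Σaᵢ = 88 and K = 5, so p_1 = (21 − 1)/(88 − 5) = 20/83 ≈ 0.241.

MAP estimate: 0.241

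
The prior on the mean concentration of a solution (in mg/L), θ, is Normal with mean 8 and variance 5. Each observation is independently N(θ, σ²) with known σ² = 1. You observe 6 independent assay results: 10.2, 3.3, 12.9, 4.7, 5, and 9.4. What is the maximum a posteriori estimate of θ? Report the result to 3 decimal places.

θ̂_MAP = 7.597

n = 6; x̄ = (10.2 + 3.3 + 12.9 + 4.7 + 5 + 9.4)/6 = 45.5/6 = 91/12 ≈ 7.5833.
For a Normal prior and Normal likelihood with known variance, the posterior is Normal; its mode equals its mean, the precision-weighted average.
Prior precision 1/σ₀² = 1/5 = 0.2; data precision n/σ² = 6/1 = 6.
θ̂ = (0.2·8 + 6·(91/12)) / (0.2 + 6) = 47.1/6.2 = 471/62 ≈ 7.597.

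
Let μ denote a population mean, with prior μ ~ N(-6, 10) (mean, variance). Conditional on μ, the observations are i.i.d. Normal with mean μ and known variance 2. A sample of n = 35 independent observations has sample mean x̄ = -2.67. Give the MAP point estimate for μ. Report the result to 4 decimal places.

μ̂_MAP = -2.6889

n = 35, x̄ = -2.67.
For a Normal prior and Normal likelihood with known variance, the posterior is Normal; its mode equals its mean, the precision-weighted average.
Prior precision 1/σ₀² = 1/10 = 0.1; data precision n/σ² = 35/2 = 17.5.
μ̂ = (0.1·(-6) + 17.5·(-2.67)) / (0.1 + 17.5) = (-47.325)/17.6 = -1893/704 ≈ -2.6889.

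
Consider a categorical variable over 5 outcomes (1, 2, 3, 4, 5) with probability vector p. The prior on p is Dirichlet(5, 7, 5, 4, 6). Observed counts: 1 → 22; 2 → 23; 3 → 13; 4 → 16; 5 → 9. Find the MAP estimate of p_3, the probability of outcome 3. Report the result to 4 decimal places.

MAP estimate: 0.1619

The posterior is Dirichlet(αᵢ + nᵢ) = Dirichlet(27, 30, 18, 20, 15).
For a Dirichlet(a₁,…,a_K) with all aᵢ > 1, the mode has j-th component (aⱼ − 1)/(Σaᵢ − K).
Here Σaᵢ = 110 and K = 5, so p_3 = (18 − 1)/(110 − 5) = 17/105 ≈ 0.1619.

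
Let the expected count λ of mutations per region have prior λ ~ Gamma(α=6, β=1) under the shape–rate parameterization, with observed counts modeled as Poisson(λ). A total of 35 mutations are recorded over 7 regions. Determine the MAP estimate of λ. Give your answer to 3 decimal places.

λ̂_MAP = 5.000

Σxᵢ = 35, n = 7.
Posterior ∝ λ^5e^(−1λ) · λ^35e^(−7λ) = λ^40e^(−8λ), i.e. Gamma(shape=41, rate=8).
The mode of a Gamma(a, b) with a ≥ 1 (shape–rate) is (a−1)/b = 40/8 ≈ 5.000.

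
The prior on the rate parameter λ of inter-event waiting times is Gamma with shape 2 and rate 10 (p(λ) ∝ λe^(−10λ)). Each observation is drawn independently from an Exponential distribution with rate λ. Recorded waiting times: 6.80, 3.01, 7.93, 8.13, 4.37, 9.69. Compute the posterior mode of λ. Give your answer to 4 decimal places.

λ̂_MAP = 0.1402

The Exponential(rate=λ) likelihood is ∝ λ^n e^(−λΣtᵢ). Here n = 6 and Σtᵢ = 6.80 + 3.01 + 7.93 + 8.13 + 4.37 + 9.69 = 39.93.
Posterior ∝ λe^(−10λ) · λ^6e^(−39.93λ) = λ^7e^(−49.93λ), i.e. Gamma(8, 49.93).
Mode = (a−1)/b = 7/49.93 ≈ 0.1402.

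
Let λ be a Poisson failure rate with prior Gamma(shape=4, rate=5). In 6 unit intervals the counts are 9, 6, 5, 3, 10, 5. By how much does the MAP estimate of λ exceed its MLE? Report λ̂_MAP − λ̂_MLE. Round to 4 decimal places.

Σxᵢ = 38. Posterior is Gamma(42, 11); MAP = (42−1)/11 = 41/11 ≈ 3.72727.
MLE = x̄ = 38/6 ≈ 6.33333.
Difference = 41/11 − 38/6 = -86/33 ≈ -2.6061.

MAP − MLE = -2.6061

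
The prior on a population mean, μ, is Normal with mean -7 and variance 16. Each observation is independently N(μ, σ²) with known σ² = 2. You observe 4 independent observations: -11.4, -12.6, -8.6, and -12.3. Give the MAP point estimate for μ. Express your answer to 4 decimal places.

μ̂_MAP = -11.0970

n = 4; x̄ = ((-11.4) + (-12.6) + (-8.6) + (-12.3))/4 = -44.9/4 = -11.225.
For a Normal prior and Normal likelihood with known variance, the posterior is Normal; its mode equals its mean, the precision-weighted average.
Prior precision 1/σ₀² = 1/16 = 0.0625; data precision n/σ² = 4/2 = 2.
μ̂ = (0.0625·(-7) + 2·(-11.225)) / (0.0625 + 2) = (-22.8875)/2.0625 = -1831/165 ≈ -11.0970.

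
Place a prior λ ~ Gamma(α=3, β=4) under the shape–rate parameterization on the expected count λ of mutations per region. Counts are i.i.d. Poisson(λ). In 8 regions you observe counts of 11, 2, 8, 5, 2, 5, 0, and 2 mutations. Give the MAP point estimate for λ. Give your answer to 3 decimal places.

Σxᵢ = 11+2+8+5+2+5+0+2 = 35, with n = 8.
Posterior ∝ λ^2e^(−4λ) · λ^35e^(−8λ) = λ^37e^(−12λ), i.e. Gamma(shape=38, rate=12).
The mode of a Gamma(a, b) with a ≥ 1 (shape–rate) is (a−1)/b = 37/12 ≈ 3.083.

λ̂_MAP = 3.083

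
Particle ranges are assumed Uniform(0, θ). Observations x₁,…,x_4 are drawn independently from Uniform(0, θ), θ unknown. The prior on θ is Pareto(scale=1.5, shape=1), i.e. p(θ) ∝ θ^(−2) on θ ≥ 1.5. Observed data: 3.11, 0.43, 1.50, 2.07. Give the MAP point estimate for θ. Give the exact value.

θ̂_MAP = 3.11

The Uniform(0, θ) likelihood is θ^(−n) for θ ≥ max(xᵢ), zero otherwise. Here max(xᵢ) = 3.11.
Posterior ∝ θ^(−2) · θ^(−4) = θ^(−6) on θ ≥ max(1.5, 3.11) = 3.11.
This density is strictly decreasing in θ, so the posterior mode lies at the lower boundary of the support.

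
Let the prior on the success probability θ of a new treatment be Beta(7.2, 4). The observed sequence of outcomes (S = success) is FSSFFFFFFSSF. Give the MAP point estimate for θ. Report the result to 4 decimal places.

Prior: Beta(7.2, 4).
Data: 4 successes in 12 trials (from the sequence). The binomial likelihood contributes θ^4(1−θ)^8, so the posterior is Beta(7.2+4, 4+8) = Beta(11.2, 12).
For Beta(a, b) with a, b > 1 the mode is (a−1)/(a+b−2) = 10.2/21.2 ≈ 0.4811.

θ̂_MAP = 0.4811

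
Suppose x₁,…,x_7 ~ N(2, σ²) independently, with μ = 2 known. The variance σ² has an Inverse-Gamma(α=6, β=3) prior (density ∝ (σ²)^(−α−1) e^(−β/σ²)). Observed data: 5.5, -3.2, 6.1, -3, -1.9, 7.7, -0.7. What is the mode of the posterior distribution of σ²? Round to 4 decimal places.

σ̂²_MAP = 6.7662

Sum of squared deviations about the known mean: SS = (5.5−2)² + (-3.2−2)² + (6.1−2)² + (-3−2)² + (-1.9−2)² + (7.7−2)² + (-0.7−2)² = 136.09.
The Normal likelihood contributes (σ²)^(−n/2) exp(−SS/(2σ²)), so the posterior is Inverse-Gamma(α + n/2, β + SS/2) = Inverse-Gamma(9.5, 71.045).
The mode of Inverse-Gamma(a, b) is b/(a+1) = 71.045/10.5 ≈ 6.7662.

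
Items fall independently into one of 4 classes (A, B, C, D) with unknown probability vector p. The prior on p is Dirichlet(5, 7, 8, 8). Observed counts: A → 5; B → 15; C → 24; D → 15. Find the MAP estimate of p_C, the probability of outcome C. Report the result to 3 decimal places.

MAP estimate of p_C = 0.373

The posterior is Dirichlet(αᵢ + nᵢ) = Dirichlet(10, 22, 32, 23).
For a Dirichlet(a₁,…,a_K) with all aᵢ > 1, the mode has j-th component (aⱼ − 1)/(Σaᵢ − K).
Here Σaᵢ = 87 and K = 4, so p_C = (32 − 1)/(87 − 4) = 31/83 ≈ 0.373.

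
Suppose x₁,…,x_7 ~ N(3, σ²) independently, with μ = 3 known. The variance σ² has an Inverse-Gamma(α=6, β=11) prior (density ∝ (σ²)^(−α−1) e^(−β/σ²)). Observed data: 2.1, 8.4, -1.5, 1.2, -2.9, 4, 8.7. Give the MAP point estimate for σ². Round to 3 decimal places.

σ̂²_MAP = 6.846

Sum of squared deviations about the known mean: SS = (2.1−3)² + (8.4−3)² + (-1.5−3)² + (1.2−3)² + (-2.9−3)² + (4−3)² + (8.7−3)² = 121.76.
The Normal likelihood contributes (σ²)^(−n/2) exp(−SS/(2σ²)), so the posterior is Inverse-Gamma(α + n/2, β + SS/2) = Inverse-Gamma(9.5, 71.88).
The mode of Inverse-Gamma(a, b) is b/(a+1) = 71.88/10.5 ≈ 6.846.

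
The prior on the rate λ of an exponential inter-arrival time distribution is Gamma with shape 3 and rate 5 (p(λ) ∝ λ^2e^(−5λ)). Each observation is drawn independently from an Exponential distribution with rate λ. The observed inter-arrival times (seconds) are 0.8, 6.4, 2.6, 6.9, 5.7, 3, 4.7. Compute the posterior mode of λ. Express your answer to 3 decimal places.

The Exponential(rate=λ) likelihood is ∝ λ^n e^(−λΣtᵢ). Here n = 7 and Σtᵢ = 0.8 + 6.4 + 2.6 + 6.9 + 5.7 + 3 + 4.7 = 30.1.
Posterior ∝ λ^2e^(−5λ) · λ^7e^(−30.1λ) = λ^9e^(−35.1λ), i.e. Gamma(10, 35.1).
Mode = (a−1)/b = 9/35.1 ≈ 0.256.

λ̂_MAP = 0.256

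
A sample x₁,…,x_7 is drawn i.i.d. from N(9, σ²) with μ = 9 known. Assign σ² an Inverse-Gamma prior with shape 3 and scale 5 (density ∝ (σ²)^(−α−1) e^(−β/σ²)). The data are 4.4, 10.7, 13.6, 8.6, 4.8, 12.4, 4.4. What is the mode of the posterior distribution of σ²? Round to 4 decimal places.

σ̂²_MAP = 7.0487

Sum of squared deviations about the known mean: SS = (4.4−9)² + (10.7−9)² + (13.6−9)² + (8.6−9)² + (4.8−9)² + (12.4−9)² + (4.4−9)² = 95.73.
The Normal likelihood contributes (σ²)^(−n/2) exp(−SS/(2σ²)), so the posterior is Inverse-Gamma(α + n/2, β + SS/2) = Inverse-Gamma(6.5, 52.865).
The mode of Inverse-Gamma(a, b) is b/(a+1) = 52.865/7.5 ≈ 7.0487.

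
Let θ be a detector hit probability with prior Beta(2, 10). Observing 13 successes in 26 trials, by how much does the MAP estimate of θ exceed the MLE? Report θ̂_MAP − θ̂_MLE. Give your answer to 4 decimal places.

MAP − MLE = -0.1111

Posterior is Beta(15, 23); MAP = (15−1)/(38−2) = 14/36 ≈ 0.38889.
MLE ignores the prior: θ̂_MLE = k/n = 13/26 ≈ 0.50000.
Difference = 14/36 − 13/26 = -1/9 ≈ -0.1111.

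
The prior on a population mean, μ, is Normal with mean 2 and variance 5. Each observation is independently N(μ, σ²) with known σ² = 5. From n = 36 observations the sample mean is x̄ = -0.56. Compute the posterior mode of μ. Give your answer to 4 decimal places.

μ̂_MAP = -0.4908

n = 36, x̄ = -0.56.
For a Normal prior and Normal likelihood with known variance, the posterior is Normal; its mode equals its mean, the precision-weighted average.
Prior precision 1/σ₀² = 1/5 = 0.2; data precision n/σ² = 36/5 = 7.2.
μ̂ = (0.2·2 + 7.2·(-0.56)) / (0.2 + 7.2) = (-3.632)/7.4 = -454/925 ≈ -0.4908.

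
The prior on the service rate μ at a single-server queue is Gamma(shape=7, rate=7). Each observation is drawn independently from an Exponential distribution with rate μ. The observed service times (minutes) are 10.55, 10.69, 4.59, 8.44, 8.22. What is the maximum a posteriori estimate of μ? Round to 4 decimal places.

The Exponential(rate=μ) likelihood is ∝ μ^n e^(−μΣtᵢ). Here n = 5 and Σtᵢ = 10.55 + 10.69 + 4.59 + 8.44 + 8.22 = 42.49.
Posterior ∝ μ^6e^(−7μ) · μ^5e^(−42.49μ) = μ^11e^(−49.49μ), i.e. Gamma(12, 49.49).
Mode = (a−1)/b = 11/49.49 ≈ 0.2223.

μ̂_MAP = 0.2223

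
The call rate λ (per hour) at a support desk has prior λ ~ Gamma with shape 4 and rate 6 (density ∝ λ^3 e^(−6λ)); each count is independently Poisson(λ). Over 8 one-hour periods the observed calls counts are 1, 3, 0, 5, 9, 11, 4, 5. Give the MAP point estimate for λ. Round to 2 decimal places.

Σxᵢ = 1+3+0+5+9+11+4+5 = 38, with n = 8.
Posterior ∝ λ^3e^(−6λ) · λ^38e^(−8λ) = λ^41e^(−14λ), i.e. Gamma(shape=42, rate=14).
The mode of a Gamma(a, b) with a ≥ 1 (shape–rate) is (a−1)/b = 41/14 ≈ 2.93.

λ̂_MAP = 2.93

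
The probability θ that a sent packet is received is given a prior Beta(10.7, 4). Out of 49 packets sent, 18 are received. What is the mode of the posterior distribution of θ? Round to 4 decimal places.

θ̂_MAP = 0.4489

Prior: Beta(10.7, 4).
Data: 18 successes in 49 trials. The binomial likelihood contributes θ^18(1−θ)^31, so the posterior is Beta(10.7+18, 4+31) = Beta(28.7, 35).
For Beta(a, b) with a, b > 1 the mode is (a−1)/(a+b−2) = 27.7/61.7 ≈ 0.4489.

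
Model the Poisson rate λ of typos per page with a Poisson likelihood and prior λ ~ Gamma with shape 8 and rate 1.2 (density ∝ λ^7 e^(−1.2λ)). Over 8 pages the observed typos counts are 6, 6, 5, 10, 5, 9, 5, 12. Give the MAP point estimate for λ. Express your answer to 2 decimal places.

Σxᵢ = 6+6+5+10+5+9+5+12 = 58, with n = 8.
Posterior ∝ λ^7e^(−1.2λ) · λ^58e^(−8λ) = λ^65e^(−9.2λ), i.e. Gamma(shape=66, rate=9.2).
The mode of a Gamma(a, b) with a ≥ 1 (shape–rate) is (a−1)/b = 65/9.2 ≈ 7.07.

λ̂_MAP = 7.07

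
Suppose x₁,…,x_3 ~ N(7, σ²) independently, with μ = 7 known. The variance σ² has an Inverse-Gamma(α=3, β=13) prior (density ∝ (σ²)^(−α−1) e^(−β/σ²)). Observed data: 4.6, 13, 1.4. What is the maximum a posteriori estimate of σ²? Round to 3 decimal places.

Sum of squared deviations about the known mean: SS = (4.6−7)² + (13−7)² + (1.4−7)² = 73.12.
The Normal likelihood contributes (σ²)^(−n/2) exp(−SS/(2σ²)), so the posterior is Inverse-Gamma(α + n/2, β + SS/2) = Inverse-Gamma(4.5, 49.56).
The mode of Inverse-Gamma(a, b) is b/(a+1) = 49.56/5.5 ≈ 9.011.

σ̂²_MAP = 9.011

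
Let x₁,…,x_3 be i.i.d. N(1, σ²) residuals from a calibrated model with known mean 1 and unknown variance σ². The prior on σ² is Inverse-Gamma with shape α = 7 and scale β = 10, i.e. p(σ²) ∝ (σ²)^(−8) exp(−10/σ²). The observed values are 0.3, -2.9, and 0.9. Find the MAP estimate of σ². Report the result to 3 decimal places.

Sum of squared deviations about the known mean: SS = (0.3−1)² + (-2.9−1)² + (0.9−1)² = 15.71.
The Normal likelihood contributes (σ²)^(−n/2) exp(−SS/(2σ²)), so the posterior is Inverse-Gamma(α + n/2, β + SS/2) = Inverse-Gamma(8.5, 17.855).
The mode of Inverse-Gamma(a, b) is b/(a+1) = 17.855/9.5 ≈ 1.879.

σ̂²_MAP = 1.879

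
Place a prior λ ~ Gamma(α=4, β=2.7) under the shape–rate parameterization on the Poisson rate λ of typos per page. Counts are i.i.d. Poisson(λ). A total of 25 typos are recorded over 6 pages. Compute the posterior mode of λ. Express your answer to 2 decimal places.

Σxᵢ = 25, n = 6.
Posterior ∝ λ^3e^(−2.7λ) · λ^25e^(−6λ) = λ^28e^(−8.7λ), i.e. Gamma(shape=29, rate=8.7).
The mode of a Gamma(a, b) with a ≥ 1 (shape–rate) is (a−1)/b = 28/8.7 ≈ 3.22.

λ̂_MAP = 3.22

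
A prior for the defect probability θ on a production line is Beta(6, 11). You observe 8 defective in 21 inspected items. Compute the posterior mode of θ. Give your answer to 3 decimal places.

θ̂_MAP = 0.361

Prior: Beta(6, 11).
Data: 8 successes in 21 trials. The binomial likelihood contributes θ^8(1−θ)^13, so the posterior is Beta(6+8, 11+13) = Beta(14, 24).
For Beta(a, b) with a, b > 1 the mode is (a−1)/(a+b−2) = 13/36 ≈ 0.361.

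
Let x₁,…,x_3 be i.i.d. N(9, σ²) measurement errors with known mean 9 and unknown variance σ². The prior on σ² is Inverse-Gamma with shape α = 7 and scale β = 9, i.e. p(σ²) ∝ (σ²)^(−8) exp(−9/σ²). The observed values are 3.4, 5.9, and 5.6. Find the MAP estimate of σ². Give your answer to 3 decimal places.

Sum of squared deviations about the known mean: SS = (3.4−9)² + (5.9−9)² + (5.6−9)² = 52.53.
The Normal likelihood contributes (σ²)^(−n/2) exp(−SS/(2σ²)), so the posterior is Inverse-Gamma(α + n/2, β + SS/2) = Inverse-Gamma(8.5, 35.265).
The mode of Inverse-Gamma(a, b) is b/(a+1) = 35.265/9.5 ≈ 3.712.

σ̂²_MAP = 3.712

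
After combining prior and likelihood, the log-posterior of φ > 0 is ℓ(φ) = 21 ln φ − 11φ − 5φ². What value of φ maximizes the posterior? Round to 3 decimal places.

ℓ'(φ) = 21/φ − 11 − 10φ. Setting this to zero and multiplying by φ: 10φ² + 11φ − 21 = 0.
φ = (−11 + √(11² + 4·10·21)) / (2·10) = (−11 + √961) / 20 = (−11 + 31)/20 = 1.
ℓ''(φ) = −21/φ² − 10 < 0, confirming a maximum.

φ̂_MAP = 1.000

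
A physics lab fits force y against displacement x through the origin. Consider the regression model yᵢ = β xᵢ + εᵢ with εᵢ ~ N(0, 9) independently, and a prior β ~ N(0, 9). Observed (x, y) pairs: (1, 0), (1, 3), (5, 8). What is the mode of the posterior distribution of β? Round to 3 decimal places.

log p(β | y) = −Σ(yᵢ − βxᵢ)²/(2·9) − β²/(2·9) + const.
Setting the derivative to zero: Σxᵢ(yᵢ − βxᵢ)/9 − β/9 = 0, so β = Σxᵢyᵢ / (Σxᵢ² + σ²/τ²).
Σxᵢyᵢ = 1·0 + 1·3 + 5·8 = 43; Σxᵢ² = 27; σ²/τ² = 1.
β̂_MAP = 43 / (27 + 1) = 43/28 ≈ 1.536.

β̂_MAP = 1.536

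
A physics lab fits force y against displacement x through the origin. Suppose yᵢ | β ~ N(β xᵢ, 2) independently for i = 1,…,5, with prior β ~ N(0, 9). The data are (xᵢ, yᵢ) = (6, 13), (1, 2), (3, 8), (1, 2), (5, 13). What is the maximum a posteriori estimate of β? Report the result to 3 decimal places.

β̂_MAP = 2.368

log p(β | y) = −Σ(yᵢ − βxᵢ)²/(2·2) − β²/(2·9) + const.
Setting the derivative to zero: Σxᵢ(yᵢ − βxᵢ)/2 − β/9 = 0, so β = Σxᵢyᵢ / (Σxᵢ² + σ²/τ²).
Σxᵢyᵢ = 6·13 + 1·2 + 3·8 + 1·2 + 5·13 = 171; Σxᵢ² = 72; σ²/τ² = 2/9.
β̂_MAP = 171 / (72 + 2/9) = 171/(650/9) = 1539/650 ≈ 2.368.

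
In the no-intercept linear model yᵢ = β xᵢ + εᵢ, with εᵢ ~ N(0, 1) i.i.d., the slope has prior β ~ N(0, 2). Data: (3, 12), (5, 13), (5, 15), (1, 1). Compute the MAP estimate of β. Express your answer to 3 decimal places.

log p(β | y) = −Σ(yᵢ − βxᵢ)²/(2·1) − β²/(2·2) + const.
Setting the derivative to zero: Σxᵢ(yᵢ − βxᵢ)/1 − β/2 = 0, so β = Σxᵢyᵢ / (Σxᵢ² + σ²/τ²).
Σxᵢyᵢ = 3·12 + 5·13 + 5·15 + 1·1 = 177; Σxᵢ² = 60; σ²/τ² = 0.5.
β̂_MAP = 177 / (60 + 0.5) = 177/60.5 ≈ 2.926.

β̂_MAP = 2.926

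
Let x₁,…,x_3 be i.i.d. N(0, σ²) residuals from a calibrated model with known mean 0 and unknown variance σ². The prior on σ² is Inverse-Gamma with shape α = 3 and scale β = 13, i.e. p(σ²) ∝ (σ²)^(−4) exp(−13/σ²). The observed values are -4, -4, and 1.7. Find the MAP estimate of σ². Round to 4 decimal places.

σ̂²_MAP = 5.5355

Sum of squared deviations about the known mean: SS = (-4−0)² + (-4−0)² + (1.7−0)² = 34.89.
The Normal likelihood contributes (σ²)^(−n/2) exp(−SS/(2σ²)), so the posterior is Inverse-Gamma(α + n/2, β + SS/2) = Inverse-Gamma(4.5, 30.445).
The mode of Inverse-Gamma(a, b) is b/(a+1) = 30.445/5.5 ≈ 5.5355.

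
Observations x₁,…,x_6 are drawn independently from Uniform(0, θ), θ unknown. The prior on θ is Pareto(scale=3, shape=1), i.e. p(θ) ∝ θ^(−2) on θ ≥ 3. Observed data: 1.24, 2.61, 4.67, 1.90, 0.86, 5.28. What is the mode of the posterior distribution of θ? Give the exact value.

θ̂_MAP = 5.28

The Uniform(0, θ) likelihood is θ^(−n) for θ ≥ max(xᵢ), zero otherwise. Here max(xᵢ) = 5.28.
Posterior ∝ θ^(−2) · θ^(−6) = θ^(−8) on θ ≥ max(3, 5.28) = 5.28.
This density is strictly decreasing in θ, so the posterior mode lies at the lower boundary of the support.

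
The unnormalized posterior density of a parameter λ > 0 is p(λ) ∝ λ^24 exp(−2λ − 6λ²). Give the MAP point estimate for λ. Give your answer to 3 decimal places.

λ̂_MAP = 1.333

ℓ'(λ) = 24/λ − 2 − 12λ. Setting this to zero and multiplying by λ: 12λ² + 2λ − 24 = 0.
λ = (−2 + √(2² + 4·12·24)) / (2·12) = (−2 + √1156) / 24 = (−2 + 34)/24 = 4/3.
ℓ''(λ) = −24/λ² − 12 < 0, confirming a maximum.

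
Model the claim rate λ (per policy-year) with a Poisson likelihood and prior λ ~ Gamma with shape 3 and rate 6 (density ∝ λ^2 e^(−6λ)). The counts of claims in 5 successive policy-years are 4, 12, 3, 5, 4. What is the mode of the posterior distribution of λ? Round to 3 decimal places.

Σxᵢ = 4+12+3+5+4 = 28, with n = 5.
Posterior ∝ λ^2e^(−6λ) · λ^28e^(−5λ) = λ^30e^(−11λ), i.e. Gamma(shape=31, rate=11).
The mode of a Gamma(a, b) with a ≥ 1 (shape–rate) is (a−1)/b = 30/11 ≈ 2.727.

λ̂_MAP = 2.727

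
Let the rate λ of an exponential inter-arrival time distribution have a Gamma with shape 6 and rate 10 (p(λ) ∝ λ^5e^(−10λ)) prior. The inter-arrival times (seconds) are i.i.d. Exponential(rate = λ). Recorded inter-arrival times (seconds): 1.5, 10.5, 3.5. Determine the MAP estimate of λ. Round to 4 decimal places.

λ̂_MAP = 0.3137

The Exponential(rate=λ) likelihood is ∝ λ^n e^(−λΣtᵢ). Here n = 3 and Σtᵢ = 1.5 + 10.5 + 3.5 = 15.5.
Posterior ∝ λ^5e^(−10λ) · λ^3e^(−15.5λ) = λ^8e^(−25.5λ), i.e. Gamma(9, 25.5).
Mode = (a−1)/b = 8/25.5 ≈ 0.3137.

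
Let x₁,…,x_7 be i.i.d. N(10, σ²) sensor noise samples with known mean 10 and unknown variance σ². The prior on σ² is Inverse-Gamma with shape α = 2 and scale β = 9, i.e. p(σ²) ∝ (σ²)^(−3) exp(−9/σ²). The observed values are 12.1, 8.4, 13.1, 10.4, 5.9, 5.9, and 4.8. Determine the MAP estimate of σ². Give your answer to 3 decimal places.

Sum of squared deviations about the known mean: SS = (12.1−10)² + (8.4−10)² + (13.1−10)² + (10.4−10)² + (5.9−10)² + (5.9−10)² + (4.8−10)² = 77.4.
The Normal likelihood contributes (σ²)^(−n/2) exp(−SS/(2σ²)), so the posterior is Inverse-Gamma(α + n/2, β + SS/2) = Inverse-Gamma(5.5, 47.7).
The mode of Inverse-Gamma(a, b) is b/(a+1) = 47.7/6.5 ≈ 7.338.

σ̂²_MAP = 7.338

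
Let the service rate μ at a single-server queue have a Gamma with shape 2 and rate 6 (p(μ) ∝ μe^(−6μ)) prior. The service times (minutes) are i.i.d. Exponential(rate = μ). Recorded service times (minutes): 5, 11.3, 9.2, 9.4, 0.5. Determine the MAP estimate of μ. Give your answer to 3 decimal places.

The Exponential(rate=μ) likelihood is ∝ μ^n e^(−μΣtᵢ). Here n = 5 and Σtᵢ = 5 + 11.3 + 9.2 + 9.4 + 0.5 = 35.4.
Posterior ∝ μe^(−6μ) · μ^5e^(−35.4μ) = μ^6e^(−41.4μ), i.e. Gamma(7, 41.4).
Mode = (a−1)/b = 6/41.4 ≈ 0.145.

μ̂_MAP = 0.145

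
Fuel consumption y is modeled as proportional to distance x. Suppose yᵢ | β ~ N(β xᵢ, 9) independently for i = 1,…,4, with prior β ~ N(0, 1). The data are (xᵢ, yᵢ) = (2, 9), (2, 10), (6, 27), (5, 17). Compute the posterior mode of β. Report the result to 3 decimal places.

log p(β | y) = −Σ(yᵢ − βxᵢ)²/(2·9) − β²/(2·1) + const.
Setting the derivative to zero: Σxᵢ(yᵢ − βxᵢ)/9 − β/1 = 0, so β = Σxᵢyᵢ / (Σxᵢ² + σ²/τ²).
Σxᵢyᵢ = 2·9 + 2·10 + 6·27 + 5·17 = 285; Σxᵢ² = 69; σ²/τ² = 9.
β̂_MAP = 285 / (69 + 9) = 285/78 ≈ 3.654.

β̂_MAP = 3.654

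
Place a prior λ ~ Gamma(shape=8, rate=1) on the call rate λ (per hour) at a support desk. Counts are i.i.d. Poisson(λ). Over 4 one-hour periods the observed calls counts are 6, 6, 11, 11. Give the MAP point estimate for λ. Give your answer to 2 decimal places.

λ̂_MAP = 8.20

Σxᵢ = 6+6+11+11 = 34, with n = 4.
Posterior ∝ λ^7e^(−1λ) · λ^34e^(−4λ) = λ^41e^(−5λ), i.e. Gamma(shape=42, rate=5).
The mode of a Gamma(a, b) with a ≥ 1 (shape–rate) is (a−1)/b = 41/5 ≈ 8.20.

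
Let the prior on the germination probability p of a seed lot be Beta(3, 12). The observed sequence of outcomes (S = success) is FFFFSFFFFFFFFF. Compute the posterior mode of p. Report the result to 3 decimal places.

p̂_MAP = 0.111

Prior: Beta(3, 12).
Data: 1 success in 14 trials (from the sequence). The binomial likelihood contributes p(1−p)^13, so the posterior is Beta(3+1, 12+13) = Beta(4, 25).
For Beta(a, b) with a, b > 1 the mode is (a−1)/(a+b−2) = 3/27 ≈ 0.111.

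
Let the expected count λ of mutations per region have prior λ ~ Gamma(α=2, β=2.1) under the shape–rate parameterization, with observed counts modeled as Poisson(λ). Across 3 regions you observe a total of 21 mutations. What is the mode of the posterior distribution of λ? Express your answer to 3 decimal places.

λ̂_MAP = 4.314

Σxᵢ = 21, n = 3.
Posterior ∝ λe^(−2.1λ) · λ^21e^(−3λ) = λ^22e^(−5.1λ), i.e. Gamma(shape=23, rate=5.1).
The mode of a Gamma(a, b) with a ≥ 1 (shape–rate) is (a−1)/b = 22/5.1 ≈ 4.314.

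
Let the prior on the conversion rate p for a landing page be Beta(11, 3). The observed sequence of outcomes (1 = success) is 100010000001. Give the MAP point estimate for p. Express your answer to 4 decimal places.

p̂_MAP = 0.5417

Prior: Beta(11, 3).
Data: 3 successes in 12 trials (from the sequence). The binomial likelihood contributes p^3(1−p)^9, so the posterior is Beta(11+3, 3+9) = Beta(14, 12).
For Beta(a, b) with a, b > 1 the mode is (a−1)/(a+b−2) = 13/24 ≈ 0.5417.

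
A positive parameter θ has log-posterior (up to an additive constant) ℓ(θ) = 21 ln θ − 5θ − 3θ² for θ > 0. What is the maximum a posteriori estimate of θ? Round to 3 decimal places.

θ̂_MAP = 1.500

ℓ'(θ) = 21/θ − 5 − 6θ. Setting this to zero and multiplying by θ: 6θ² + 5θ − 21 = 0.
θ = (−5 + √(5² + 4·6·21)) / (2·6) = (−5 + √529) / 12 = (−5 + 23)/12 = 3/2.
ℓ''(θ) = −21/θ² − 6 < 0, confirming a maximum.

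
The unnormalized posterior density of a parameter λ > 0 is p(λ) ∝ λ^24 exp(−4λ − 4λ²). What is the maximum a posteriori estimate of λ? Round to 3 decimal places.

ℓ'(λ) = 24/λ − 4 − 8λ. Setting this to zero and multiplying by λ: 8λ² + 4λ − 24 = 0.
λ = (−4 + √(4² + 4·8·24)) / (2·8) = (−4 + √784) / 16 = (−4 + 28)/16 = 3/2.
ℓ''(λ) = −24/λ² − 8 < 0, confirming a maximum.

λ̂_MAP = 1.500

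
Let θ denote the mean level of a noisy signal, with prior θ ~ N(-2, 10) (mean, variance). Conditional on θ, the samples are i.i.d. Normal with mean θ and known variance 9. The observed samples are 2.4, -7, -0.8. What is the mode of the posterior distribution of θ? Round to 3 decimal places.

n = 3; x̄ = (2.4 + (-7) + (-0.8))/3 = -5.4/3 = -1.8.
For a Normal prior and Normal likelihood with known variance, the posterior is Normal; its mode equals its mean, the precision-weighted average.
Prior precision 1/σ₀² = 1/10 = 0.1; data precision n/σ² = 3/9 = 1/3.
θ̂ = (0.1·(-2) + (1/3)·(-1.8)) / (0.1 + 1/3) = (-0.8)/(13/30) = -24/13 ≈ -1.846.

θ̂_MAP = -1.846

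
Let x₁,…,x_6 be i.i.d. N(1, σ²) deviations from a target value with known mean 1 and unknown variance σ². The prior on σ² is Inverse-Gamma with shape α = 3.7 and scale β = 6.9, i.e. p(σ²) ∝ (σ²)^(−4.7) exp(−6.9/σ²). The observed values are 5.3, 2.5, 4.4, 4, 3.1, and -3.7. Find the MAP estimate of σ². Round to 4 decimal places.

Sum of squared deviations about the known mean: SS = (5.3−1)² + (2.5−1)² + (4.4−1)² + (4−1)² + (3.1−1)² + (-3.7−1)² = 67.8.
The Normal likelihood contributes (σ²)^(−n/2) exp(−SS/(2σ²)), so the posterior is Inverse-Gamma(α + n/2, β + SS/2) = Inverse-Gamma(6.7, 40.8).
The mode of Inverse-Gamma(a, b) is b/(a+1) = 40.8/7.7 ≈ 5.2987.

σ̂²_MAP = 5.2987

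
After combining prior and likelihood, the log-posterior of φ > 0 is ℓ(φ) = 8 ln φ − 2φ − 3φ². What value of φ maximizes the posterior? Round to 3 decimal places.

ℓ'(φ) = 8/φ − 2 − 6φ. Setting this to zero and multiplying by φ: 6φ² + 2φ − 8 = 0.
φ = (−2 + √(2² + 4·6·8)) / (2·6) = (−2 + √196) / 12 = (−2 + 14)/12 = 1.
ℓ''(φ) = −8/φ² − 6 < 0, confirming a maximum.

φ̂_MAP = 1.000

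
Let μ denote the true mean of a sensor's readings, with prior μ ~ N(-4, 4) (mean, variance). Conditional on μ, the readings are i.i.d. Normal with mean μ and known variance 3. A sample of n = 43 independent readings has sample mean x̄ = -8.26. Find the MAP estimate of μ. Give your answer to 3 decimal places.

n = 43, x̄ = -8.26.
For a Normal prior and Normal likelihood with known variance, the posterior is Normal; its mode equals its mean, the precision-weighted average.
Prior precision 1/σ₀² = 1/4 = 0.25; data precision n/σ² = 43/3.
μ̂ = (0.25·(-4) + (43/3)·(-8.26)) / (0.25 + 43/3) = (-17909/150)/(175/12) = -35818/4375 ≈ -8.187.

μ̂_MAP = -8.187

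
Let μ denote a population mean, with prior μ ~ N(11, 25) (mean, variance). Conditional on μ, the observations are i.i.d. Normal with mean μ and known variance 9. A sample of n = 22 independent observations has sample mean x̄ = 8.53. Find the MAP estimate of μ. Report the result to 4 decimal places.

n = 22, x̄ = 8.53.
For a Normal prior and Normal likelihood with known variance, the posterior is Normal; its mode equals its mean, the precision-weighted average.
Prior precision 1/σ₀² = 1/25 = 0.04; data precision n/σ² = 22/9.
μ̂ = (0.04·11 + (22/9)·8.53) / (0.04 + 22/9) = (9581/450)/(559/225) = 737/86 ≈ 8.5698.

μ̂_MAP = 8.5698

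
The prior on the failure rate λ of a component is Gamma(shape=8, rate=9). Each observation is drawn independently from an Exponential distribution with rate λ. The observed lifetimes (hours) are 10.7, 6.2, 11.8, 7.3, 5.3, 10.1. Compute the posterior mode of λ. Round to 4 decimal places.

λ̂_MAP = 0.2152

The Exponential(rate=λ) likelihood is ∝ λ^n e^(−λΣtᵢ). Here n = 6 and Σtᵢ = 10.7 + 6.2 + 11.8 + 7.3 + 5.3 + 10.1 = 51.4.
Posterior ∝ λ^7e^(−9λ) · λ^6e^(−51.4λ) = λ^13e^(−60.4λ), i.e. Gamma(14, 60.4).
Mode = (a−1)/b = 13/60.4 ≈ 0.2152.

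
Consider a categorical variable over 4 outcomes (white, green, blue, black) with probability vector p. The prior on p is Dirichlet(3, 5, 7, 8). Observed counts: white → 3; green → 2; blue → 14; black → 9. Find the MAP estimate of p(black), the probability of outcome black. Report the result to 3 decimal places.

MAP estimate of p(black) = 0.340

The posterior is Dirichlet(αᵢ + nᵢ) = Dirichlet(6, 7, 21, 17).
For a Dirichlet(a₁,…,a_K) with all aᵢ > 1, the mode has j-th component (aⱼ − 1)/(Σaᵢ − K).
Here Σaᵢ = 51 and K = 4, so p(black) = (17 − 1)/(51 − 4) = 16/47 ≈ 0.340.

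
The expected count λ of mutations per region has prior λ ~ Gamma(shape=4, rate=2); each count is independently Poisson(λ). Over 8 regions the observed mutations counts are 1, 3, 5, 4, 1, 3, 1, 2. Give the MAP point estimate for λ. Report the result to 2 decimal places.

λ̂_MAP = 2.30

Σxᵢ = 1+3+5+4+1+3+1+2 = 20, with n = 8.
Posterior ∝ λ^3e^(−2λ) · λ^20e^(−8λ) = λ^23e^(−10λ), i.e. Gamma(shape=24, rate=10).
The mode of a Gamma(a, b) with a ≥ 1 (shape–rate) is (a−1)/b = 23/10 ≈ 2.30.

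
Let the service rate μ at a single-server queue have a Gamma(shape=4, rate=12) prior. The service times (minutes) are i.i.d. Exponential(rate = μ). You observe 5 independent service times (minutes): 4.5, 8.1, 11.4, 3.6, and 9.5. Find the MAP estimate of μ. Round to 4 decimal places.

μ̂_MAP = 0.1629

The Exponential(rate=μ) likelihood is ∝ μ^n e^(−μΣtᵢ). Here n = 5 and Σtᵢ = 4.5 + 8.1 + 11.4 + 3.6 + 9.5 = 37.1.
Posterior ∝ μ^3e^(−12μ) · μ^5e^(−37.1μ) = μ^8e^(−49.1μ), i.e. Gamma(9, 49.1).
Mode = (a−1)/b = 8/49.1 ≈ 0.1629.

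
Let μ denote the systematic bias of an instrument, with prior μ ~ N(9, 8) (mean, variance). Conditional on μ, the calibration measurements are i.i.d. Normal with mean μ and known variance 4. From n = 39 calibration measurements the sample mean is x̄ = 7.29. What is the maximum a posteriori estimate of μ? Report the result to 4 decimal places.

μ̂_MAP = 7.3116

n = 39, x̄ = 7.29.
For a Normal prior and Normal likelihood with known variance, the posterior is Normal; its mode equals its mean, the precision-weighted average.
Prior precision 1/σ₀² = 1/8 = 0.125; data precision n/σ² = 39/4 = 9.75.
μ̂ = (0.125·9 + 9.75·7.29) / (0.125 + 9.75) = 72.2025/9.875 = 28881/3950 ≈ 7.3116.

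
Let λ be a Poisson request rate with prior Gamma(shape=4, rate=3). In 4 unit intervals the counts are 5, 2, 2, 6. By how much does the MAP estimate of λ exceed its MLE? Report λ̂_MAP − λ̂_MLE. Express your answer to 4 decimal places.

Σxᵢ = 15. Posterior is Gamma(19, 7); MAP = (19−1)/7 = 18/7 ≈ 2.57143.
MLE = x̄ = 15/4 ≈ 3.75000.
Difference = 18/7 − 15/4 = -33/28 ≈ -1.1786.

MAP − MLE = -1.1786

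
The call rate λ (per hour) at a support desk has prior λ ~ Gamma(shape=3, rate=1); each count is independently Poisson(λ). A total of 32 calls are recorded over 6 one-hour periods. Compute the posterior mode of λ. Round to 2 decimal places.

λ̂_MAP = 4.86

Σxᵢ = 32, n = 6.
Posterior ∝ λ^2e^(−1λ) · λ^32e^(−6λ) = λ^34e^(−7λ), i.e. Gamma(shape=35, rate=7).
The mode of a Gamma(a, b) with a ≥ 1 (shape–rate) is (a−1)/b = 34/7 ≈ 4.86.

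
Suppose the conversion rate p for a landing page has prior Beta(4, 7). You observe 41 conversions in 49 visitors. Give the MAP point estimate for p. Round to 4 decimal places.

Prior: Beta(4, 7).
Data: 41 successes in 49 trials. The binomial likelihood contributes p^41(1−p)^8, so the posterior is Beta(4+41, 7+8) = Beta(45, 15).
For Beta(a, b) with a, b > 1 the mode is (a−1)/(a+b−2) = 44/58 ≈ 0.7586.

p̂_MAP = 0.7586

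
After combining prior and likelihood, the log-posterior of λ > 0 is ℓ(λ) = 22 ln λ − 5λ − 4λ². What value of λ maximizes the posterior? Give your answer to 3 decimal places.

λ̂_MAP = 1.375

ℓ'(λ) = 22/λ − 5 − 8λ. Setting this to zero and multiplying by λ: 8λ² + 5λ − 22 = 0.
λ = (−5 + √(5² + 4·8·22)) / (2·8) = (−5 + √729) / 16 = (−5 + 27)/16 = 11/8.
ℓ''(λ) = −22/λ² − 8 < 0, confirming a maximum.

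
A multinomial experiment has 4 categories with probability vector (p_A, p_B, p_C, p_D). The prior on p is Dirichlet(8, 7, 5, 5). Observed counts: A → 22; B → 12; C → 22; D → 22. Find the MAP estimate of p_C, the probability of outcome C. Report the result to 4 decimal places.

MAP estimate of p_C = 0.2626

The posterior is Dirichlet(αᵢ + nᵢ) = Dirichlet(30, 19, 27, 27).
For a Dirichlet(a₁,…,a_K) with all aᵢ > 1, the mode has j-th component (aⱼ − 1)/(Σaᵢ − K).
Here Σaᵢ = 103 and K = 4, so p_C = (27 − 1)/(103 − 4) = 26/99 ≈ 0.2626.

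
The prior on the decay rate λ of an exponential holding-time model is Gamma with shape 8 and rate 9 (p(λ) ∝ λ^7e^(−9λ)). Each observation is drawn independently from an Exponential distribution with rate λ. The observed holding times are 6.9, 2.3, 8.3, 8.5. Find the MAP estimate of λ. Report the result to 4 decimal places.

λ̂_MAP = 0.3143

The Exponential(rate=λ) likelihood is ∝ λ^n e^(−λΣtᵢ). Here n = 4 and Σtᵢ = 6.9 + 2.3 + 8.3 + 8.5 = 26.
Posterior ∝ λ^7e^(−9λ) · λ^4e^(−26λ) = λ^11e^(−35λ), i.e. Gamma(12, 35).
Mode = (a−1)/b = 11/35 ≈ 0.3143.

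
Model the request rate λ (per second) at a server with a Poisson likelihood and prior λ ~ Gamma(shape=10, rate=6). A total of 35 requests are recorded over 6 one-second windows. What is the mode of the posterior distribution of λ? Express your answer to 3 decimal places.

Σxᵢ = 35, n = 6.
Posterior ∝ λ^9e^(−6λ) · λ^35e^(−6λ) = λ^44e^(−12λ), i.e. Gamma(shape=45, rate=12).
The mode of a Gamma(a, b) with a ≥ 1 (shape–rate) is (a−1)/b = 44/12 ≈ 3.667.

λ̂_MAP = 3.667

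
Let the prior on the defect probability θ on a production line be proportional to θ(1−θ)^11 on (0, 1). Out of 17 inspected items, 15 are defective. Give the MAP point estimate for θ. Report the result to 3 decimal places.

The prior density ∝ θ(1−θ)^11 is the kernel of Beta(2, 12).
Data: 15 successes in 17 trials. The binomial likelihood contributes θ^15(1−θ)^2, so the posterior is Beta(2+15, 12+2) = Beta(17, 14).
For Beta(a, b) with a, b > 1 the mode is (a−1)/(a+b−2) = 16/29 ≈ 0.552.

θ̂_MAP = 0.552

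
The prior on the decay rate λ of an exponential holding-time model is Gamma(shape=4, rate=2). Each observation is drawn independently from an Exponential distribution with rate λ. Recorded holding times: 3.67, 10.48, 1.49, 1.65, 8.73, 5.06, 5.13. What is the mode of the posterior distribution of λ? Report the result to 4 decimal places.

The Exponential(rate=λ) likelihood is ∝ λ^n e^(−λΣtᵢ). Here n = 7 and Σtᵢ = 3.67 + 10.48 + 1.49 + 1.65 + 8.73 + 5.06 + 5.13 = 36.21.
Posterior ∝ λ^3e^(−2λ) · λ^7e^(−36.21λ) = λ^10e^(−38.21λ), i.e. Gamma(11, 38.21).
Mode = (a−1)/b = 10/38.21 ≈ 0.2617.

λ̂_MAP = 0.2617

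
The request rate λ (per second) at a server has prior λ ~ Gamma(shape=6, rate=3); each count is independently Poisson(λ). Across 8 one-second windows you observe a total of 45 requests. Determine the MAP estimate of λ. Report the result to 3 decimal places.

Σxᵢ = 45, n = 8.
Posterior ∝ λ^5e^(−3λ) · λ^45e^(−8λ) = λ^50e^(−11λ), i.e. Gamma(shape=51, rate=11).
The mode of a Gamma(a, b) with a ≥ 1 (shape–rate) is (a−1)/b = 50/11 ≈ 4.545.

λ̂_MAP = 4.545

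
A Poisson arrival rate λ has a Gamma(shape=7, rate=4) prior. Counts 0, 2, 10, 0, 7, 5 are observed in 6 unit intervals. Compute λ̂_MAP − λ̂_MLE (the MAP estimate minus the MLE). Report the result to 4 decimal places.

MAP − MLE = -1.0000

Σxᵢ = 24. Posterior is Gamma(31, 10); MAP = (31−1)/10 = 30/10 ≈ 3.00000.
MLE = x̄ = 24/6 ≈ 4.00000.
Difference = 30/10 − 24/6 = -1 ≈ -1.0000.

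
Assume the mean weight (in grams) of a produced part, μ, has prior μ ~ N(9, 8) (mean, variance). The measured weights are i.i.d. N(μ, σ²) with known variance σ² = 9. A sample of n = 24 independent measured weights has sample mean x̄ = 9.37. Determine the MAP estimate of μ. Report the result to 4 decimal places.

μ̂_MAP = 9.3534

n = 24, x̄ = 9.37.
For a Normal prior and Normal likelihood with known variance, the posterior is Normal; its mode equals its mean, the precision-weighted average.
Prior precision 1/σ₀² = 1/8 = 0.125; data precision n/σ² = 24/9 = 8/3.
μ̂ = (0.125·9 + (8/3)·9.37) / (0.125 + 8/3) = (15667/600)/(67/24) = 15667/1675 ≈ 9.3534.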